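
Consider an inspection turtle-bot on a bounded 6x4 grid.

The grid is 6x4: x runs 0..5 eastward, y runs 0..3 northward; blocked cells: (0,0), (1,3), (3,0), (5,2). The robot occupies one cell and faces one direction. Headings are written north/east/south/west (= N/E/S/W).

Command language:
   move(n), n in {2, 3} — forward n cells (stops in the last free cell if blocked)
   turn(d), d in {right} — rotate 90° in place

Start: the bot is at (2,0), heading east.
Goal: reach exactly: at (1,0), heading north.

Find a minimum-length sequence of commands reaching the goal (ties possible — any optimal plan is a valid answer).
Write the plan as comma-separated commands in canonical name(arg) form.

turn(right), turn(right), move(2), turn(right)

start: at (2,0), heading east
[1] after turn(right): at (2,0), heading south
[2] after turn(right): at (2,0), heading west
[3] after move(2): at (1,0), heading west
[4] after turn(right): at (1,0), heading north
no 3-step plan works, so 4 is optimal.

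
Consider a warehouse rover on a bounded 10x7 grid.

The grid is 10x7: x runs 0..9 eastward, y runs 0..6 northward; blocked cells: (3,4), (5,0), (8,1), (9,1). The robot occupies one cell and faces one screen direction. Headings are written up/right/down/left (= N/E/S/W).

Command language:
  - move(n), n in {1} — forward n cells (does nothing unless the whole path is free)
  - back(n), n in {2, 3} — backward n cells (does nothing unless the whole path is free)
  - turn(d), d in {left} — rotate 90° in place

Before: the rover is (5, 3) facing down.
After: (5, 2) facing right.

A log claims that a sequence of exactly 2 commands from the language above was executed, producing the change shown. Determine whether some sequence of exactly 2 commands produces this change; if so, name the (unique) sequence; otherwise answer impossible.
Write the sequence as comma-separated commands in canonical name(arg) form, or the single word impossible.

move(1), turn(left)

key: order matters: swapping move(1) and turn(left) lands elsewhere
begin: (5, 3) facing down
step 1 (move(1)): (5, 2) facing down
step 2 (turn(left)): (5, 2) facing right
no other 2-command option fits: unique.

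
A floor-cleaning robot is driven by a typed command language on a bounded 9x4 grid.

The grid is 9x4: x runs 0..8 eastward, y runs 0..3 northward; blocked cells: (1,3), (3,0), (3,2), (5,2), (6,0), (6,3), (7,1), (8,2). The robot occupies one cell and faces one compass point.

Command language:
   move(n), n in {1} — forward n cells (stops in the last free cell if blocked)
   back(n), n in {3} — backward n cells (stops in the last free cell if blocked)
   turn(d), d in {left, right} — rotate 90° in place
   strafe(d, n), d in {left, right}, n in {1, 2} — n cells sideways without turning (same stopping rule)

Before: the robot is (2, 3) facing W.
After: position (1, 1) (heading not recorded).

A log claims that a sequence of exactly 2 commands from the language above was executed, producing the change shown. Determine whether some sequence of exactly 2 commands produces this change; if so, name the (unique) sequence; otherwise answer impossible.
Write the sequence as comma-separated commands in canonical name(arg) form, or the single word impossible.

key: order matters: swapping strafe(left, 2) and move(1) lands elsewhere
from: (2, 3) facing W
1. strafe(left, 2) → (2, 1) facing W
2. move(1) → (1, 1) facing W
all 64 alternatives checked — unique.

strafe(left, 2), move(1)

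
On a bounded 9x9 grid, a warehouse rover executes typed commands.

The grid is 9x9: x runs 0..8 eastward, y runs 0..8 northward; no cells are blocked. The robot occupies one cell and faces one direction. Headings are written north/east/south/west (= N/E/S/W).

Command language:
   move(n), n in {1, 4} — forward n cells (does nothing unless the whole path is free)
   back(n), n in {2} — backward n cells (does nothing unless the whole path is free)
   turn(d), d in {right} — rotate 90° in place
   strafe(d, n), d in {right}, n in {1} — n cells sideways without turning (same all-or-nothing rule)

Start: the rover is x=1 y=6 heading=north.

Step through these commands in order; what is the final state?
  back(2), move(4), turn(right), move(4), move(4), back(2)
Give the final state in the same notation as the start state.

x=3 y=8 heading=east

from: x=1 y=6 heading=north
[1] after back(2): x=1 y=4 heading=north
[2] after move(4): x=1 y=8 heading=north
[3] after turn(right): x=1 y=8 heading=east
[4] after move(4): x=5 y=8 heading=east
[5] after move(4): x=5 y=8 heading=east
[6] after back(2): x=3 y=8 heading=east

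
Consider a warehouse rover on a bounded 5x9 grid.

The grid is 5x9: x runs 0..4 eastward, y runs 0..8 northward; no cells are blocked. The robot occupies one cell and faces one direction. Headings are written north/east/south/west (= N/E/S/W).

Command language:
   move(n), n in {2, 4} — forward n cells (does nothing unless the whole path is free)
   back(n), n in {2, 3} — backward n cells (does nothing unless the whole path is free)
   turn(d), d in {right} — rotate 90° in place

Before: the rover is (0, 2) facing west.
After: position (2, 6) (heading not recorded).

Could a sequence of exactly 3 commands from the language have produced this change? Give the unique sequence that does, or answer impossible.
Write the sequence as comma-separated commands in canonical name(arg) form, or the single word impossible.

back(2), turn(right), move(4)

key: running move(4) before back(2) would end elsewhere — order is forced
t0: (0, 2) facing west
t=1 back(2) ⇒ (2, 2) facing west
t=2 turn(right) ⇒ (2, 2) facing north
t=3 move(4) ⇒ (2, 6) facing north
no other 3-command option fits: unique.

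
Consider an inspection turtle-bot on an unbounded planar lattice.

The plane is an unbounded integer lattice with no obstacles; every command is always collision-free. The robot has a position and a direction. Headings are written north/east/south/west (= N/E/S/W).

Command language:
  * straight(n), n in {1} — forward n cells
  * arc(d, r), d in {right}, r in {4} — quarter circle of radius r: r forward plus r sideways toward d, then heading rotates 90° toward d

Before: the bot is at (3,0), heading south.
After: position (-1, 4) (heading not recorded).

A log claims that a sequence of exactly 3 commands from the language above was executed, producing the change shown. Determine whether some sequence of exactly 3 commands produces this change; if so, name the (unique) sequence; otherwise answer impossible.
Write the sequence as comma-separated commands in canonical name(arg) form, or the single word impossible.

t0: at (3,0), heading south
[1] after arc(right, 4): at (-1,-4), heading west
[2] after arc(right, 4): at (-5,0), heading north
[3] after arc(right, 4): at (-1,4), heading east
no other 3-command option fits: unique.

arc(right, 4), arc(right, 4), arc(right, 4)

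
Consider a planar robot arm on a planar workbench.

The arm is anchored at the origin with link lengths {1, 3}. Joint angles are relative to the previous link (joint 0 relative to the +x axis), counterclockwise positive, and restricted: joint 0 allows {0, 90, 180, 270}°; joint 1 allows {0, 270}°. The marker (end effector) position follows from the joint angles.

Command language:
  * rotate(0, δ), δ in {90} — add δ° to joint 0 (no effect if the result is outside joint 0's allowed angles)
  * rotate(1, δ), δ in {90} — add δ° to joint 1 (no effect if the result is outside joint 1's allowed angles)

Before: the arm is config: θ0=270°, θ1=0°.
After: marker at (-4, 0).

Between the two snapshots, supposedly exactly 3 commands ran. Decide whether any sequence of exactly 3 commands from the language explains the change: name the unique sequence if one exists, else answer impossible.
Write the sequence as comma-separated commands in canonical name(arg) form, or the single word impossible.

rotate(0, 90), rotate(0, 90), rotate(0, 90)

begin: config: θ0=270°, θ1=0°
1. rotate(0, 90) → config: θ0=0°, θ1=0°
2. rotate(0, 90) → config: θ0=90°, θ1=0°
3. rotate(0, 90) → config: θ0=180°, θ1=0°
all 8 alternatives checked — unique.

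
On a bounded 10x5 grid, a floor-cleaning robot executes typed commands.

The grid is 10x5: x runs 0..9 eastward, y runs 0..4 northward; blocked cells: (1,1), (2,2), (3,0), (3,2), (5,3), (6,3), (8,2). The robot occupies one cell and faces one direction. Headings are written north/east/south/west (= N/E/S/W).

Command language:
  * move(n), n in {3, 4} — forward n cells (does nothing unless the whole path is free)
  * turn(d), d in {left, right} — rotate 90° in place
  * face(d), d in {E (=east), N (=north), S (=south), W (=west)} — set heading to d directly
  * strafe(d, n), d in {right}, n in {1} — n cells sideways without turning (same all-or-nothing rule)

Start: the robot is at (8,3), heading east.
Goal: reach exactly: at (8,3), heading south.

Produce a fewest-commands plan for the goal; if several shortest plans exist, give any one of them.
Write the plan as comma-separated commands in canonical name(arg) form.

turn(right)

initial: at (8,3), heading east
1. turn(right) → at (8,3), heading south
no 0-step plan works, so 1 is optimal.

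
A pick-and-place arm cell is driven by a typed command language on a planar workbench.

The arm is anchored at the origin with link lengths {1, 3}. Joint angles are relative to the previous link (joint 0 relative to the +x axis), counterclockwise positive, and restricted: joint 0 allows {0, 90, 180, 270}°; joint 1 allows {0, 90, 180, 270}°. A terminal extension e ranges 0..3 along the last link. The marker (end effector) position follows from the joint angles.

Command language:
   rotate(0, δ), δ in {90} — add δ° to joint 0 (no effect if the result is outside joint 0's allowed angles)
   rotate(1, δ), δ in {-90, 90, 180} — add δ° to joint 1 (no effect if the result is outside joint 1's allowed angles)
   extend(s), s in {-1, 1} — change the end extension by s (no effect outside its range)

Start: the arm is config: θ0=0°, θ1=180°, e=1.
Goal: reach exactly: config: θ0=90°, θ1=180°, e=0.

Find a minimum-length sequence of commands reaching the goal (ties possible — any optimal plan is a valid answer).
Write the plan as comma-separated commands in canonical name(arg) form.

initial: config: θ0=0°, θ1=180°, e=1
1. extend(-1) → config: θ0=0°, θ1=180°, e=0
2. rotate(0, 90) → config: θ0=90°, θ1=180°, e=0
nothing shorter than 2 reaches the goal.

extend(-1), rotate(0, 90)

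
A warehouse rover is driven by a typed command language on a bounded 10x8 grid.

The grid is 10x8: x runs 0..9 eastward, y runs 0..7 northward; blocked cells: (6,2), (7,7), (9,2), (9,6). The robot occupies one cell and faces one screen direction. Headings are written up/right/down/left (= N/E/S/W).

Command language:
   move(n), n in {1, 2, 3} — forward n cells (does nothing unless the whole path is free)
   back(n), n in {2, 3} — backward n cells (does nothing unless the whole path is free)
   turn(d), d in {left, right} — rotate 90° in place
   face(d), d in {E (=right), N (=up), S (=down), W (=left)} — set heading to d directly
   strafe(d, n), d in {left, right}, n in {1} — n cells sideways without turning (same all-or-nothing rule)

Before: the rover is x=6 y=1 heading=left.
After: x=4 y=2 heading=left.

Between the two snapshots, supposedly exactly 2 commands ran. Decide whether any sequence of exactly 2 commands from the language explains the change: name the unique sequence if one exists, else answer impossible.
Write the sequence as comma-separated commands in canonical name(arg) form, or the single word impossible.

move(2), strafe(right, 1)

key: heading stays W — no command in the sequence turns
from: x=6 y=1 heading=left
1. move(2) → x=4 y=1 heading=left
2. strafe(right, 1) → x=4 y=2 heading=left
uniquely the one of 169 2-step routes that fits.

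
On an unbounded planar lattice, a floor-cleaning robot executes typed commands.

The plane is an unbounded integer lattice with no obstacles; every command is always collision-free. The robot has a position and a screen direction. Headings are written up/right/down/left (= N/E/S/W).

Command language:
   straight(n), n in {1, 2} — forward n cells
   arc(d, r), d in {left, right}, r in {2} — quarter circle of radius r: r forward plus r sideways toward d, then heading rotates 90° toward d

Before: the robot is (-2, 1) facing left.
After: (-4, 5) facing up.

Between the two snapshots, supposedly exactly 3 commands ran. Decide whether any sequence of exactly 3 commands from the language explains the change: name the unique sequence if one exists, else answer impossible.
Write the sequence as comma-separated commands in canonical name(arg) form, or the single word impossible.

arc(right, 2), straight(1), straight(1)

key: position moved to (-4,5) AND the heading swung to N — translation plus rotation needed
begin: (-2, 1) facing left
[1] after arc(right, 2): (-4, 3) facing up
[2] after straight(1): (-4, 4) facing up
[3] after straight(1): (-4, 5) facing up
uniquely the one of 64 3-step routes that fits.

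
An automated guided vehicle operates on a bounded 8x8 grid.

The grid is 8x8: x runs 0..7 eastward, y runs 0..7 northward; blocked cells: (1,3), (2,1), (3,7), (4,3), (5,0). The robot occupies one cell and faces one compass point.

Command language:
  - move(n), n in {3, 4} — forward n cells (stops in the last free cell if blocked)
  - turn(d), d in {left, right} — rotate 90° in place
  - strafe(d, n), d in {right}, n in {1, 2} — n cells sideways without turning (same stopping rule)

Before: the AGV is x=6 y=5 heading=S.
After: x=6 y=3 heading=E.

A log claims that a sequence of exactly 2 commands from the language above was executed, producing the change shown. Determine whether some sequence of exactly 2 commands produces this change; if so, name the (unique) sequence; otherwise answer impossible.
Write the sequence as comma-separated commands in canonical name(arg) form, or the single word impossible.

turn(left), strafe(right, 2)

key: position moved to (6,3) AND the heading swung to E — translation plus rotation needed
t0: x=6 y=5 heading=S
1. turn(left) → x=6 y=5 heading=E
2. strafe(right, 2) → x=6 y=3 heading=E
no rival 2-sequence matches.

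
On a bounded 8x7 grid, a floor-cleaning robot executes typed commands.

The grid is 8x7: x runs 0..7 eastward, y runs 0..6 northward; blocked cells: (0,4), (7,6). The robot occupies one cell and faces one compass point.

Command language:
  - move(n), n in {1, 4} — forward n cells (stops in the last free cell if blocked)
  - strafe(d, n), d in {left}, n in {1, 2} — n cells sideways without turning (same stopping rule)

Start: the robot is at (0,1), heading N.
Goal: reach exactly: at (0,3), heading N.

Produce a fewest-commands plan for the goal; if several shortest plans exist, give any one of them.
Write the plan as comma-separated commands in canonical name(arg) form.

initial: at (0,1), heading N
step 1 (move(4)): at (0,3), heading N
no 0-step plan works, so 1 is optimal.

move(4)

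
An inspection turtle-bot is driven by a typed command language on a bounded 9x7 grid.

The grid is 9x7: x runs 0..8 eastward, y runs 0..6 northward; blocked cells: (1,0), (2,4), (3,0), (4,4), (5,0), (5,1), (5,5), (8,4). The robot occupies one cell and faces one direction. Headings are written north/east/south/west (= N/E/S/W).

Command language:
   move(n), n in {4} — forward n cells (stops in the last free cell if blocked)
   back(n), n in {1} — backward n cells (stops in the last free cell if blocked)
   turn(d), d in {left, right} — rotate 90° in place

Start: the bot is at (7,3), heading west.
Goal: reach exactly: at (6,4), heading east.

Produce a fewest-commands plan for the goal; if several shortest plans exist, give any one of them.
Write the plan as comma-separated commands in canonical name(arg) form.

turn(left), back(1), turn(left), back(1)

start: at (7,3), heading west
1. turn(left) → at (7,3), heading south
2. back(1) → at (7,4), heading south
3. turn(left) → at (7,4), heading east
4. back(1) → at (6,4), heading east
shorter routes all fall short; 4 is best.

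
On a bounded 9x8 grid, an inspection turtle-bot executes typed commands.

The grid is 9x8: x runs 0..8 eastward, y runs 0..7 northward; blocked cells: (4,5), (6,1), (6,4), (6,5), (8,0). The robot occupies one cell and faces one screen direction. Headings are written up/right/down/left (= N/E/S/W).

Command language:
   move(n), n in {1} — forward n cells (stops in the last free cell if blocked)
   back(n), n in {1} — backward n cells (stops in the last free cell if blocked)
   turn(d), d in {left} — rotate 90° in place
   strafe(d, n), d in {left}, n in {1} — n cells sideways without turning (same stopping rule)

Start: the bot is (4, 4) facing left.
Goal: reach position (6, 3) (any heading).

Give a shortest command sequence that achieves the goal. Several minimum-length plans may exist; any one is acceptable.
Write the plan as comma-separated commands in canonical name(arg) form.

start: (4, 4) facing left
[1] after strafe(left, 1): (4, 3) facing left
[2] after back(1): (5, 3) facing left
[3] after back(1): (6, 3) facing left
shorter routes all fall short; 3 is best.

strafe(left, 1), back(1), back(1)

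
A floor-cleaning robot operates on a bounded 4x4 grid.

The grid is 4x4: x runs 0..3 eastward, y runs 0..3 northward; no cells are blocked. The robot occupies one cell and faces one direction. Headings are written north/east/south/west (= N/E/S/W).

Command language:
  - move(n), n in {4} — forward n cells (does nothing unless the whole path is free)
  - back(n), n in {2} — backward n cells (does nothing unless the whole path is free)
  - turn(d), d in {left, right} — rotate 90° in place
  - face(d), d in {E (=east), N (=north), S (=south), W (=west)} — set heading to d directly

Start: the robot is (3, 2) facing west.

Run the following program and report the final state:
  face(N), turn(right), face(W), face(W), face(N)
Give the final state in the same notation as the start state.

(3, 2) facing north

start: (3, 2) facing west
t=1 face(N) ⇒ (3, 2) facing north
t=2 turn(right) ⇒ (3, 2) facing east
t=3 face(W) ⇒ (3, 2) facing west
t=4 face(W) ⇒ (3, 2) facing west
t=5 face(N) ⇒ (3, 2) facing north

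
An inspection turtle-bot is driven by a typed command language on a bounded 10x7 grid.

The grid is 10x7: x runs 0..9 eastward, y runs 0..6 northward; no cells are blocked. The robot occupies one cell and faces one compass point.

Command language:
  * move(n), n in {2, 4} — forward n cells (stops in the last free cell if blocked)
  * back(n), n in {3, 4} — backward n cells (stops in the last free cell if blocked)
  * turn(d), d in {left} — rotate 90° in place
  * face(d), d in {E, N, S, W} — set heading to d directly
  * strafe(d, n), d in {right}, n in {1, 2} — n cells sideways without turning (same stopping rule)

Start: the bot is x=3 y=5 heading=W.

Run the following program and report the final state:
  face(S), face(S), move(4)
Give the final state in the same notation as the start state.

x=3 y=1 heading=S

from: x=3 y=5 heading=W
step 1 (face(S)): x=3 y=5 heading=S
step 2 (face(S)): x=3 y=5 heading=S
step 3 (move(4)): x=3 y=1 heading=S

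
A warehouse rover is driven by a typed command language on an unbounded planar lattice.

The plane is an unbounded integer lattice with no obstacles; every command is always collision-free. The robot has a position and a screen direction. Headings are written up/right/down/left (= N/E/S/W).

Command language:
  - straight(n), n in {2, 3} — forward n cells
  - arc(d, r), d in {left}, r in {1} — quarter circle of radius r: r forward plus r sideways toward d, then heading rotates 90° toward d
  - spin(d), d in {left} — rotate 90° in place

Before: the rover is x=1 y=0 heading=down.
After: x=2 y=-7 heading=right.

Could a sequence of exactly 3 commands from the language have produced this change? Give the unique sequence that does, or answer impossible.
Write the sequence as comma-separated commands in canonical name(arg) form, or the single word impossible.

straight(3), straight(3), arc(left, 1)

key: cell and facing (now E) both changed — the 3 commands mix motion and turning
t0: x=1 y=0 heading=down
[1] after straight(3): x=1 y=-3 heading=down
[2] after straight(3): x=1 y=-6 heading=down
[3] after arc(left, 1): x=2 y=-7 heading=right
uniquely the one of 64 3-step routes that fits.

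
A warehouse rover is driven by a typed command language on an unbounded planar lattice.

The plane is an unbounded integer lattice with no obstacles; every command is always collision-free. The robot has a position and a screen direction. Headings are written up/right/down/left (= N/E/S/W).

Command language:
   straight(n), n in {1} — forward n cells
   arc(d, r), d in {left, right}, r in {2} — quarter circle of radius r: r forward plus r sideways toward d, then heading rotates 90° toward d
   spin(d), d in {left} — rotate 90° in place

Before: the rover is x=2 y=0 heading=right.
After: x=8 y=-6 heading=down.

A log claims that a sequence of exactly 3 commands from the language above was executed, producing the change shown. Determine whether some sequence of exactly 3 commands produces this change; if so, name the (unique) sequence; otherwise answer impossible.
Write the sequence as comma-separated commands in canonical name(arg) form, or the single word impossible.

arc(right, 2), arc(left, 2), arc(right, 2)

key: position moved to (8,-6) AND the heading swung to S — translation plus rotation needed
initial: x=2 y=0 heading=right
[1] after arc(right, 2): x=4 y=-2 heading=down
[2] after arc(left, 2): x=6 y=-4 heading=right
[3] after arc(right, 2): x=8 y=-6 heading=down
uniquely the one of 64 3-step routes that fits.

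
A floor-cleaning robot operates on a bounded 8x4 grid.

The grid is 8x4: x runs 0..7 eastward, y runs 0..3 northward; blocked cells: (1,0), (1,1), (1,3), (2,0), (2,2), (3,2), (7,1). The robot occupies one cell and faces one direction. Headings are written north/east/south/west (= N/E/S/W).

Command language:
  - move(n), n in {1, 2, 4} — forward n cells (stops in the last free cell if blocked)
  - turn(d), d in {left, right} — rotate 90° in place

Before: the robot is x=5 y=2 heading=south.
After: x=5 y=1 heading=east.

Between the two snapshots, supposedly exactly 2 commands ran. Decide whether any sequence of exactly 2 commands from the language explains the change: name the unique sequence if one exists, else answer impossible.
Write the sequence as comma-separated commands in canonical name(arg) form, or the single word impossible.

key: order matters: swapping move(1) and turn(left) lands elsewhere
start: x=5 y=2 heading=south
1. move(1) → x=5 y=1 heading=south
2. turn(left) → x=5 y=1 heading=east
no other 2-command option fits: unique.

move(1), turn(left)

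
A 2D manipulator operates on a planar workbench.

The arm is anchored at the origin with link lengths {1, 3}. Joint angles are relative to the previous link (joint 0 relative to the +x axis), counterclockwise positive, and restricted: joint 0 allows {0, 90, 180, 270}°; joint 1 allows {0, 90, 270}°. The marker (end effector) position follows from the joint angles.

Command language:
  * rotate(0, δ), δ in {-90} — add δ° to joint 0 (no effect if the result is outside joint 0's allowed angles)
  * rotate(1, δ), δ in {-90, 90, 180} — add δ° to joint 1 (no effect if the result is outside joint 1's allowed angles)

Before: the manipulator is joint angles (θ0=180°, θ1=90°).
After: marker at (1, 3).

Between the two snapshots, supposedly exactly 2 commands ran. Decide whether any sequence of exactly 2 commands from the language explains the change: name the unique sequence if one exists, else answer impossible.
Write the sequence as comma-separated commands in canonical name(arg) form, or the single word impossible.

start: joint angles (θ0=180°, θ1=90°)
step 1 (rotate(0, -90)): joint angles (θ0=90°, θ1=90°)
step 2 (rotate(0, -90)): joint angles (θ0=0°, θ1=90°)
uniquely the one of 16 2-step routes that fits.

rotate(0, -90), rotate(0, -90)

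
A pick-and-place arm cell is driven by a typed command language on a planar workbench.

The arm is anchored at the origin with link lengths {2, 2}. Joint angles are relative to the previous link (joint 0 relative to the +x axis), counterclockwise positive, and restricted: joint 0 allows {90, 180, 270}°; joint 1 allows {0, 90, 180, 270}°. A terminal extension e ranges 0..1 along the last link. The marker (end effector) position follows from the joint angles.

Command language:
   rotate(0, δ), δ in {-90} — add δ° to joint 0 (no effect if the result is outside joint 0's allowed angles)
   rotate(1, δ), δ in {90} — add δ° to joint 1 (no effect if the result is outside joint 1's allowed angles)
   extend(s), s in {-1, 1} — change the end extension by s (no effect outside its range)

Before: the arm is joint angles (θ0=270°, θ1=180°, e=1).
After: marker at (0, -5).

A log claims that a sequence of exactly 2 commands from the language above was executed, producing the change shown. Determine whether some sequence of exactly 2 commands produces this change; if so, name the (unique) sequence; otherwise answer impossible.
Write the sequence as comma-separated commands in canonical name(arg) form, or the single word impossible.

from: joint angles (θ0=270°, θ1=180°, e=1)
step 1 (rotate(1, 90)): joint angles (θ0=270°, θ1=270°, e=1)
step 2 (rotate(1, 90)): joint angles (θ0=270°, θ1=0°, e=1)
no rival 2-sequence matches.

rotate(1, 90), rotate(1, 90)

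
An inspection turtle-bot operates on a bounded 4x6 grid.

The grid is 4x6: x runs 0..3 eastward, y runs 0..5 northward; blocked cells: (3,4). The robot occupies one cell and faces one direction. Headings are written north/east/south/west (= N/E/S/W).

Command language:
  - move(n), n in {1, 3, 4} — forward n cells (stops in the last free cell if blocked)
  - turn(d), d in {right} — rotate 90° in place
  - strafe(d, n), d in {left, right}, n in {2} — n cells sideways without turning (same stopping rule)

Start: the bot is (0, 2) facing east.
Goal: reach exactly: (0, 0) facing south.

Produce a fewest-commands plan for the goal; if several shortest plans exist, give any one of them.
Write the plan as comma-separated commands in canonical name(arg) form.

from: (0, 2) facing east
t=1 turn(right) ⇒ (0, 2) facing south
t=2 move(4) ⇒ (0, 0) facing south
no 1-step plan works, so 2 is optimal.

turn(right), move(4)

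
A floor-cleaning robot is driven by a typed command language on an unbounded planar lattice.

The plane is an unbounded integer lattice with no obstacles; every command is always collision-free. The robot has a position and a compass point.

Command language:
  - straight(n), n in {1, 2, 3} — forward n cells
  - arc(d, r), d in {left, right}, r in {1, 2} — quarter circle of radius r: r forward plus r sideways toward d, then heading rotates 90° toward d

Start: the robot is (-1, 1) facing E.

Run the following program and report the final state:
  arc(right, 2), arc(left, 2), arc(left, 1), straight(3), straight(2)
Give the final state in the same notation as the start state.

start: (-1, 1) facing E
[1] after arc(right, 2): (1, -1) facing S
[2] after arc(left, 2): (3, -3) facing E
[3] after arc(left, 1): (4, -2) facing N
[4] after straight(3): (4, 1) facing N
[5] after straight(2): (4, 3) facing N

(4, 3) facing N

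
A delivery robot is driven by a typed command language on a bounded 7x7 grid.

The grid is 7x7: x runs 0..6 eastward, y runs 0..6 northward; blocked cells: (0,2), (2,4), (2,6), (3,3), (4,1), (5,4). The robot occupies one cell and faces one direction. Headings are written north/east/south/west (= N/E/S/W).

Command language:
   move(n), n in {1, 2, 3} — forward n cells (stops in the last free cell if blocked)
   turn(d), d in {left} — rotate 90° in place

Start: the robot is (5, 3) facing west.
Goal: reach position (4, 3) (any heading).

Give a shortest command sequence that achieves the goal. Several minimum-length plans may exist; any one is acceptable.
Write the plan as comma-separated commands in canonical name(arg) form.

move(2)

initial: (5, 3) facing west
step 1 (move(2)): (4, 3) facing west
nothing shorter than 1 reaches the goal.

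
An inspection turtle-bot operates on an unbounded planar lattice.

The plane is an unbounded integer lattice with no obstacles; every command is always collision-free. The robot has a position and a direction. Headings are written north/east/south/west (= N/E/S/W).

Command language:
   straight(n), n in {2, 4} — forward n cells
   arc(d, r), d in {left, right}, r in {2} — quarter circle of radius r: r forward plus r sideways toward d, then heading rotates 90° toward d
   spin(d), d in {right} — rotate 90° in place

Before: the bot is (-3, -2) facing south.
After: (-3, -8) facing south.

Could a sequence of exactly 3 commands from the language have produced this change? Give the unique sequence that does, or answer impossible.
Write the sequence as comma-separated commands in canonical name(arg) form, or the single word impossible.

straight(2), straight(2), straight(2)

key: still facing S at the end — nothing in the sequence rotates
start: (-3, -2) facing south
[1] after straight(2): (-3, -4) facing south
[2] after straight(2): (-3, -6) facing south
[3] after straight(2): (-3, -8) facing south
no rival 3-sequence matches.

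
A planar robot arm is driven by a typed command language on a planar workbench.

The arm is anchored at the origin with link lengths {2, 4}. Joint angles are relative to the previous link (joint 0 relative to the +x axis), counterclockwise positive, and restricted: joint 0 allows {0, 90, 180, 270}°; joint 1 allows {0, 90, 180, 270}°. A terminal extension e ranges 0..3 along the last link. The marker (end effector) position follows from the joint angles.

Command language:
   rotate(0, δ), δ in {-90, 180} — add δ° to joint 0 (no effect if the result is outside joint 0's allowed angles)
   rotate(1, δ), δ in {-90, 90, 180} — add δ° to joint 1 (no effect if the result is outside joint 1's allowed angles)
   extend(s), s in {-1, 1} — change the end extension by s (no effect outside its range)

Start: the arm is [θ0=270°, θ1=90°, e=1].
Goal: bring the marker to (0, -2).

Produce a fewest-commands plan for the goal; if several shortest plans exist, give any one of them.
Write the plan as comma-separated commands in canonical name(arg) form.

initial: [θ0=270°, θ1=90°, e=1]
t=1 rotate(1, 90) ⇒ [θ0=270°, θ1=180°, e=1]
t=2 extend(-1) ⇒ [θ0=270°, θ1=180°, e=0]
t=3 rotate(0, 180) ⇒ [θ0=90°, θ1=180°, e=0]
shorter routes all fall short; 3 is best.

rotate(1, 90), extend(-1), rotate(0, 180)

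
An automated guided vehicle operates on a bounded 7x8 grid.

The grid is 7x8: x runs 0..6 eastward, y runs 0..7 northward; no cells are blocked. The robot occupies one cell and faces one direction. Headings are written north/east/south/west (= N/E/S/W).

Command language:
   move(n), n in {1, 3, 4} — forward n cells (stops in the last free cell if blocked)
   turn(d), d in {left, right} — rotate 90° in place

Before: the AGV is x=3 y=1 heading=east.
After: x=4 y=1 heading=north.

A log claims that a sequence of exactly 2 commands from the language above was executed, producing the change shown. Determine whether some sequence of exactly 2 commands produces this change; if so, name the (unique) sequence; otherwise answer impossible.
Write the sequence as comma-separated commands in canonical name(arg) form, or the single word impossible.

move(1), turn(left)

key: order matters: swapping move(1) and turn(left) lands elsewhere
begin: x=3 y=1 heading=east
[1] after move(1): x=4 y=1 heading=east
[2] after turn(left): x=4 y=1 heading=north
uniquely the one of 25 2-step routes that fits.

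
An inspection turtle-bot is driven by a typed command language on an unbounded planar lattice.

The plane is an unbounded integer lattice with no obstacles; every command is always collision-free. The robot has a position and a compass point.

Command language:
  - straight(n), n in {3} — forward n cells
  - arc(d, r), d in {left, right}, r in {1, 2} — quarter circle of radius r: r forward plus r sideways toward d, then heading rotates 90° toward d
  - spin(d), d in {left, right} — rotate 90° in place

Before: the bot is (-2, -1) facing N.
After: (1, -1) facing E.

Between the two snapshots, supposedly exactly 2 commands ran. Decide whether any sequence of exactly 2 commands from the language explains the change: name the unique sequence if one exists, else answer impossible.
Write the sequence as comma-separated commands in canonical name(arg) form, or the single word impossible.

spin(right), straight(3)

key: order matters: swapping spin(right) and straight(3) lands elsewhere
start: (-2, -1) facing N
[1] after spin(right): (-2, -1) facing E
[2] after straight(3): (1, -1) facing E
all 49 alternatives checked — unique.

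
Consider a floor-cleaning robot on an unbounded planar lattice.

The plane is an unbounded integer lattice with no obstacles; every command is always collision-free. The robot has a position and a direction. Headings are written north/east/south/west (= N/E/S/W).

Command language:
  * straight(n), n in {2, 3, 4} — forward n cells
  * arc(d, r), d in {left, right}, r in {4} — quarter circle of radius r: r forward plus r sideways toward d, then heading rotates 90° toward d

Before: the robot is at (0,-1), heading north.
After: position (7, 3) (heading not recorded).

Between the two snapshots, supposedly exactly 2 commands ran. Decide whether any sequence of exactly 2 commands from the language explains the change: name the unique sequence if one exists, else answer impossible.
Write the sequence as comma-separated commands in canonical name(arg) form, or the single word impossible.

arc(right, 4), straight(3)

key: running straight(3) before arc(right, 4) would end elsewhere — order is forced
from: at (0,-1), heading north
1. arc(right, 4) → at (4,3), heading east
2. straight(3) → at (7,3), heading east
uniquely the one of 25 2-step routes that fits.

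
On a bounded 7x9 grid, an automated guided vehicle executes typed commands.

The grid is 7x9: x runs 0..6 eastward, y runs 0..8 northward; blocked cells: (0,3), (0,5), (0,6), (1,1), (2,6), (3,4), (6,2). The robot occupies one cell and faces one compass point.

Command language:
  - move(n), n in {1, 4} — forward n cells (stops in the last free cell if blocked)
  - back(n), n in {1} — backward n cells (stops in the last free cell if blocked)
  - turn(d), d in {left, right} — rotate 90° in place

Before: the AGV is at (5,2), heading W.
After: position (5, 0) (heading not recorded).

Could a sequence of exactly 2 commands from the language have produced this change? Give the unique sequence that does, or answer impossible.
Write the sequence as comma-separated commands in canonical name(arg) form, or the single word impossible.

key: move(4) runs into the grid edge before its full distance
initial: at (5,2), heading W
1. turn(left) → at (5,2), heading S
2. move(4) → at (5,0), heading S
no rival 2-sequence matches.

turn(left), move(4)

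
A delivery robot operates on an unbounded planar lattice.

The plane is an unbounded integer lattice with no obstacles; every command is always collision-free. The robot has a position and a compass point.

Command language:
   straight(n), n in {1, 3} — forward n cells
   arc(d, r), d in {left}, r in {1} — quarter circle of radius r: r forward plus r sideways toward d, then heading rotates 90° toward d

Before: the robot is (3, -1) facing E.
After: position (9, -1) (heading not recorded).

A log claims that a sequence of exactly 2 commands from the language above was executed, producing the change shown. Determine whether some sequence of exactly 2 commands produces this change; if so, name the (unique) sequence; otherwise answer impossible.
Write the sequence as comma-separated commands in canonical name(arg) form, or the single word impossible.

straight(3), straight(3)

begin: (3, -1) facing E
[1] after straight(3): (6, -1) facing E
[2] after straight(3): (9, -1) facing E
no rival 2-sequence matches.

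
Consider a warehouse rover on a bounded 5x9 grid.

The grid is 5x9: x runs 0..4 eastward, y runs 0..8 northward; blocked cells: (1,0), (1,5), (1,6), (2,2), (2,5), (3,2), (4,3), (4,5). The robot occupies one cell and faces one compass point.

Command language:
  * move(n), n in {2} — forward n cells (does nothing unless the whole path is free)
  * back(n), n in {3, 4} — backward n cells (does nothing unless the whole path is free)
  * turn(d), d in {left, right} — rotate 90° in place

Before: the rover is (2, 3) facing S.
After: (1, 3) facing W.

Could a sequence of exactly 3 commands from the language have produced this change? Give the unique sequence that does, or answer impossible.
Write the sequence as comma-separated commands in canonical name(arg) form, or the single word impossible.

every 3-command combo misses the target.

impossible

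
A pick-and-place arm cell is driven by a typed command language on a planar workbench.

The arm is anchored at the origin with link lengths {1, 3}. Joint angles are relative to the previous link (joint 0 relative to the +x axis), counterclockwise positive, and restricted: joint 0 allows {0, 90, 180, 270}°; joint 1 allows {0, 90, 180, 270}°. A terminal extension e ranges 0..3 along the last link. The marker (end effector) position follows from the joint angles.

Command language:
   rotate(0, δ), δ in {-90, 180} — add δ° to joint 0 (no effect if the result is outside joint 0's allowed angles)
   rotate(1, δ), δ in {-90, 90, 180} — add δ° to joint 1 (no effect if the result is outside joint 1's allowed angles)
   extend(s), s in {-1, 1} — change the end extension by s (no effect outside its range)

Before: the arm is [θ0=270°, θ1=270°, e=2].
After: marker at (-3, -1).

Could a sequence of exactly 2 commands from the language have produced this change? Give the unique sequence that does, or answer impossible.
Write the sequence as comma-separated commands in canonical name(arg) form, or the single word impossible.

start: [θ0=270°, θ1=270°, e=2]
t=1 extend(-1) ⇒ [θ0=270°, θ1=270°, e=1]
t=2 extend(-1) ⇒ [θ0=270°, θ1=270°, e=0]
all 49 alternatives checked — unique.

extend(-1), extend(-1)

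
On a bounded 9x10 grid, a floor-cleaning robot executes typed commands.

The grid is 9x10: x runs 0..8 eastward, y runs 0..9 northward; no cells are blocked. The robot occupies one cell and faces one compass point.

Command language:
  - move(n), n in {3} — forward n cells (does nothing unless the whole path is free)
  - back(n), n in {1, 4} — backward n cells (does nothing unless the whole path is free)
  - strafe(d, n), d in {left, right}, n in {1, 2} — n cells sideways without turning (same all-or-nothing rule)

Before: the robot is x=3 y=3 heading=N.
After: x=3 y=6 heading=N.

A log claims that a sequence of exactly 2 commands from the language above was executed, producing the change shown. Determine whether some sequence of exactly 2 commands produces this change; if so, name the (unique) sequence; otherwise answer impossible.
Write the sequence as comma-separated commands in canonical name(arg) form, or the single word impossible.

key: back(4) would leave the grid, so it does nothing
initial: x=3 y=3 heading=N
1. back(4) → x=3 y=3 heading=N
2. move(3) → x=3 y=6 heading=N
no rival 2-sequence matches.

back(4), move(3)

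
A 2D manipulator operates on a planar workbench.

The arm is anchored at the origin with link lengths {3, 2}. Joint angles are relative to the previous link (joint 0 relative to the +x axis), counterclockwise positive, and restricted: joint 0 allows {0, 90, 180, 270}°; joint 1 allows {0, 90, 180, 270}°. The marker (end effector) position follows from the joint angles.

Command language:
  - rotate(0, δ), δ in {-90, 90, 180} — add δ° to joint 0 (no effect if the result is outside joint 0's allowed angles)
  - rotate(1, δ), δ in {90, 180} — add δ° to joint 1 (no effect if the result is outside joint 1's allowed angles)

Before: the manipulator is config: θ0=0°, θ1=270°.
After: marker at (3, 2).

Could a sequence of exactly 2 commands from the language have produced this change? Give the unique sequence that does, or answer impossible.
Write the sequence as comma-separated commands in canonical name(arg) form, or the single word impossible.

rotate(1, 90), rotate(1, 90)

begin: config: θ0=0°, θ1=270°
1. rotate(1, 90) → config: θ0=0°, θ1=0°
2. rotate(1, 90) → config: θ0=0°, θ1=90°
uniquely the one of 25 2-step routes that fits.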